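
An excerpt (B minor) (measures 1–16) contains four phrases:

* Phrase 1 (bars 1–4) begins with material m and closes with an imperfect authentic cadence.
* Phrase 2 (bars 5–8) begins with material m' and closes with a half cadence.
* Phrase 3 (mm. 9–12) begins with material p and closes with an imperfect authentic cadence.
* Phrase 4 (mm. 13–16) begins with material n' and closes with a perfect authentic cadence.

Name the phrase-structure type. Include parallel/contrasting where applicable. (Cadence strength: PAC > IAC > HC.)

contrasting double period

Four phrases in two halves: the first half (bars 1–8) ends with a half cadence, the second (mm. 9–16) with a perfect authentic cadence — a large antecedent–consequent pair, i.e. a double period.
Phrase 3 begins with different material from phrase 1, making it contrasting.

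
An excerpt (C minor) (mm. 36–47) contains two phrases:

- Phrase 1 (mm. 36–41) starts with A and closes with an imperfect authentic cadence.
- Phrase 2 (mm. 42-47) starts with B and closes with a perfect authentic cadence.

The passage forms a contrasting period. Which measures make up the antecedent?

measures 36–41

The antecedent is the phrase ending with the weaker cadence (imperfect authentic cadence, phrase 1) and the consequent the one ending more conclusively (perfect authentic cadence, phrase 2); the antecedent is mm. 36–41.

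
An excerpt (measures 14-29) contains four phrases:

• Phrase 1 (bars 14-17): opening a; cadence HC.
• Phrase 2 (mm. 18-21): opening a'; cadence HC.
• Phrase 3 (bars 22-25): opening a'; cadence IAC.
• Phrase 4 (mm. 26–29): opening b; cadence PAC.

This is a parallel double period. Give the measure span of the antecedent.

In a double period the first pair of phrases (ending half cadence) is the large antecedent and the second pair (ending perfect authentic cadence) is the large consequent; the antecedent is measures 14–21.

measures 14–21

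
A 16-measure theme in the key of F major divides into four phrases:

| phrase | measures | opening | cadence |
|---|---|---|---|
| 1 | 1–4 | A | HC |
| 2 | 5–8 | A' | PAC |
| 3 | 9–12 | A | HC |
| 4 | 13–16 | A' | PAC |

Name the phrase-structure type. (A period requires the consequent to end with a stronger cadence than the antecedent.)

The cadence pattern HC–PAC–HC–PAC is weak–strong twice, and phrases 3–4 restate phrases 1–2: a period heard twice, not a double period (which would end weakly at phrase 2).

repeated period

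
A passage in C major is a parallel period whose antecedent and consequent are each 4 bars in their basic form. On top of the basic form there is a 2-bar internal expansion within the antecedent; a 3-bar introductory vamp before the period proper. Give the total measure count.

13 measures

Basic parallel period: 4 + 4 = 8 bars.
8 (basic form) + 2 (internal expansion) + 3 (introduction) = 13.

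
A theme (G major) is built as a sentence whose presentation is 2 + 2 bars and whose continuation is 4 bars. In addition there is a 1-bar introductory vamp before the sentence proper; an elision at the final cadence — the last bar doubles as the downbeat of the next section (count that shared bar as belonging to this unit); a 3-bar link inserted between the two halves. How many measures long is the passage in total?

Basic sentence: 2 + 2 + 4 = 8 bars.
8 (basic form) + 1 (introduction) + 3 (link) = 12.
The elision shares a bar with the next section but does not change this unit's count.

12 measures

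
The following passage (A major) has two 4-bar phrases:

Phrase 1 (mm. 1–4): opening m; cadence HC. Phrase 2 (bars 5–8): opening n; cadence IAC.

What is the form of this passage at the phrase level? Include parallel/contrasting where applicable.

contrasting period

Phrase 1 ends with a half cadence (weaker) and phrase 2 with an imperfect authentic cadence (stronger): antecedent + consequent = a period.
The two phrases open with different material (m / n), so the period is contrasting.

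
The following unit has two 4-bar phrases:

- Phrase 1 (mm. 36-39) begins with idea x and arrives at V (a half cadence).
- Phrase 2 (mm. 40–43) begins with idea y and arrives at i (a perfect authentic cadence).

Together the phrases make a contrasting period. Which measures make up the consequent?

measures 40–43

The phrase ending with the weaker cadence (half cadence) is the antecedent; the one ending more conclusively (perfect authentic cadence) is the consequent. The consequent is measures 40–43.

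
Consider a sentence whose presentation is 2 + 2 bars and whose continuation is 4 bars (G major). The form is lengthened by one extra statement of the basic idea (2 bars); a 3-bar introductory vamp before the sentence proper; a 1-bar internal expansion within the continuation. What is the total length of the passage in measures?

Basic sentence: 2 + 2 + 4 = 8 bars.
8 (basic form) + 2 (extra statement) + 3 (introduction) + 1 (internal expansion) = 14.

14 measures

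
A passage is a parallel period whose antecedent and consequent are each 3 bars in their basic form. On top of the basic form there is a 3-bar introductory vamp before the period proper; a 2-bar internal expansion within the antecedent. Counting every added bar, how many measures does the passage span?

Basic parallel period: 3 + 3 = 6 bars.
6 (basic form) + 3 (introduction) + 2 (internal expansion) = 11.

11 measures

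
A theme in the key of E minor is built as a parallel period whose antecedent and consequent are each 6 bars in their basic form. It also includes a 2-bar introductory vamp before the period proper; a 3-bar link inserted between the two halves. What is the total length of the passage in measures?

Basic parallel period: 6 + 6 = 12 bars.
12 (basic form) + 2 (introduction) + 3 (link) = 17.

17 measures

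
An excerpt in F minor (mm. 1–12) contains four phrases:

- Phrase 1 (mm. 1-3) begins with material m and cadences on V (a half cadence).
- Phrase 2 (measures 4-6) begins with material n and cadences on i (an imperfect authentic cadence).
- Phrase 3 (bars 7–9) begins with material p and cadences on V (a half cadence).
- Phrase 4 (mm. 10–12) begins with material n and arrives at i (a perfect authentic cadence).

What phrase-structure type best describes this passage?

contrasting double period

Four phrases in two halves: the first half (measures 1–6) ends with an imperfect authentic cadence, the second (bars 7–12) with a perfect authentic cadence — a large antecedent–consequent pair, i.e. a double period.
Phrase 3 begins with different material from phrase 1, making it contrasting.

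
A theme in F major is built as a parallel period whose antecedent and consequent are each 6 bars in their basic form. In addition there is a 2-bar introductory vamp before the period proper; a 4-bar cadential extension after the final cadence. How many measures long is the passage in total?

Basic parallel period: 6 + 6 = 12 bars.
12 (basic form) + 2 (introduction) + 4 (cadential extension) = 18.

18 measures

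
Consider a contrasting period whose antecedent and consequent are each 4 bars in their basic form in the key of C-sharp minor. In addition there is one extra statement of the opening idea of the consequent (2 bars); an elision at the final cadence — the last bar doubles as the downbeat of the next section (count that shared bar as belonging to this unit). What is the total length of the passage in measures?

10 measures

Basic contrasting period: 4 + 4 = 8 bars.
8 (basic form) + 2 (extra statement) = 10.
The elision shares a bar with the next section but does not change this unit's count.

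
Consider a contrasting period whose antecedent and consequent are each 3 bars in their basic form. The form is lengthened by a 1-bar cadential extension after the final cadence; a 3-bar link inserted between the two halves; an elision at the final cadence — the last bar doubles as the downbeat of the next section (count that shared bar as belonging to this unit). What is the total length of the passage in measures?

Basic contrasting period: 3 + 3 = 6 bars.
6 (basic form) + 1 (cadential extension) + 3 (link) = 10.
The elision shares a bar with the next section but does not change this unit's count.

10 measures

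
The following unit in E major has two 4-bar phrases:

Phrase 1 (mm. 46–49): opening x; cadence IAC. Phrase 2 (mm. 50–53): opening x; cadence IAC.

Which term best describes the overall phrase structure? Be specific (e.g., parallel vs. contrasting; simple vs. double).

repeated phrase

Both phrases have the same opening (x) and the same cadence (imperfect authentic cadence): the second is a restatement, not a consequent, so this is a repeated phrase rather than a period.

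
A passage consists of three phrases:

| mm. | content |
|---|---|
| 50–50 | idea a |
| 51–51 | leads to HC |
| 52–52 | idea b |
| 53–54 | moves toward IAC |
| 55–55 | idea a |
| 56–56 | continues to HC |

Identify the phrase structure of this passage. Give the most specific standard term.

phrase group

The final phrase closes with a half cadence, which is not stronger than the preceding imperfect authentic cadence; the 3 phrases lack an overall antecedent–consequent design and so form a phrase group.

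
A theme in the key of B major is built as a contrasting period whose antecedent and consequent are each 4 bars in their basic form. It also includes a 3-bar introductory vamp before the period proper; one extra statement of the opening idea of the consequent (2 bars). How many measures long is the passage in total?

13 measures

Basic contrasting period: 4 + 4 = 8 bars.
8 (basic form) + 3 (introduction) + 2 (extra statement) = 13.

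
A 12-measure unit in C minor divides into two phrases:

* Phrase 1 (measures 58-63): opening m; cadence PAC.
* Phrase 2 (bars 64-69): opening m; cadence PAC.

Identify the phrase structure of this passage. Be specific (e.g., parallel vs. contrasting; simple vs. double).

Both phrases have the same opening (m) and the same cadence (perfect authentic cadence): the second is a restatement, not a consequent, so this is a repeated phrase rather than a period.

repeated phrase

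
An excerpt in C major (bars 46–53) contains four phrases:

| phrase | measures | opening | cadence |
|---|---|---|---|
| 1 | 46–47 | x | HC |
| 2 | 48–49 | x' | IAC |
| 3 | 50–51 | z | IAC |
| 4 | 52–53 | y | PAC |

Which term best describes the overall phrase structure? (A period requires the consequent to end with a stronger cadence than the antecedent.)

contrasting double period

Four phrases in two halves: the first half (mm. 46-49) ends with an imperfect authentic cadence, the second (measures 50–53) with a perfect authentic cadence — a large antecedent–consequent pair, i.e. a double period.
Phrase 3 begins with different material from phrase 1, making it contrasting.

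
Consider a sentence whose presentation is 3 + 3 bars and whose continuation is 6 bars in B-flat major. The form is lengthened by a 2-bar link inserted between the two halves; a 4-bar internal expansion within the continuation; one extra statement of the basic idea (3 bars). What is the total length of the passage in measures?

21 measures

Basic sentence: 3 + 3 + 6 = 12 bars.
12 (basic form) + 2 (link) + 4 (internal expansion) + 3 (extra statement) = 21.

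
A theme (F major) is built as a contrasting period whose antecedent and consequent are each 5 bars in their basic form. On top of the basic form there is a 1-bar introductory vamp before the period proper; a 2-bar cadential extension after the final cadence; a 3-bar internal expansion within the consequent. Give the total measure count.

Basic contrasting period: 5 + 5 = 10 bars.
10 (basic form) + 1 (introduction) + 2 (cadential extension) + 3 (internal expansion) = 16.

16 measures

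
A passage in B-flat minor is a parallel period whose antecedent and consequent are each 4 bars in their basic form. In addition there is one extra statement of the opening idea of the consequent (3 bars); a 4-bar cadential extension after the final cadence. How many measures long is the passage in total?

15 measures

Basic parallel period: 4 + 4 = 8 bars.
8 (basic form) + 3 (extra statement) + 4 (cadential extension) = 15.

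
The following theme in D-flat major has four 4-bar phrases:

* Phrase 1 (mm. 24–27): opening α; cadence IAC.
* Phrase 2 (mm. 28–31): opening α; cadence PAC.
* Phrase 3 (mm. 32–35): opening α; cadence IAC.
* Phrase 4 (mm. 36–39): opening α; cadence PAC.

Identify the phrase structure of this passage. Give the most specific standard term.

repeated period

The cadence pattern IAC–PAC–IAC–PAC is weak–strong twice, and phrases 3–4 restate phrases 1–2: a period heard twice, not a double period (which would end weakly at phrase 2).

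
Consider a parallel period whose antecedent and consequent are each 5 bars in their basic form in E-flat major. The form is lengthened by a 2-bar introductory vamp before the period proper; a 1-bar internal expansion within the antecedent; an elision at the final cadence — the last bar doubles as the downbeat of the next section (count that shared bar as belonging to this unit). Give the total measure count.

13 measures

Basic parallel period: 5 + 5 = 10 bars.
10 (basic form) + 2 (introduction) + 1 (internal expansion) = 13.
The elision shares a bar with the next section but does not change this unit's count.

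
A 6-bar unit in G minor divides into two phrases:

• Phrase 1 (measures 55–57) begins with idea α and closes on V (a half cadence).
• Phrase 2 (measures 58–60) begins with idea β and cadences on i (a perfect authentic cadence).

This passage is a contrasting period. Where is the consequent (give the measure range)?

The antecedent is the phrase ending with the weaker cadence (half cadence, phrase 1) and the consequent the one ending more conclusively (perfect authentic cadence, phrase 2); the consequent is bars 58-60.

measures 58–60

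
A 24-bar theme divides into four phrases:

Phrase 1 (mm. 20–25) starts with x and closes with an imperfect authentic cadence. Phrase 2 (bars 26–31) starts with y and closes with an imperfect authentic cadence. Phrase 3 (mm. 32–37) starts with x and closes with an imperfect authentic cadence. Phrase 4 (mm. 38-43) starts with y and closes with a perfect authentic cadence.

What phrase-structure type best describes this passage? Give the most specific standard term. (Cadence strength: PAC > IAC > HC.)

parallel double period

Four phrases in two halves: the first half (bars 20-31) ends with an imperfect authentic cadence, the second (measures 32–43) with a perfect authentic cadence — a large antecedent–consequent pair, i.e. a double period.
Phrase 3 begins with the same material as phrase 1, making it parallel.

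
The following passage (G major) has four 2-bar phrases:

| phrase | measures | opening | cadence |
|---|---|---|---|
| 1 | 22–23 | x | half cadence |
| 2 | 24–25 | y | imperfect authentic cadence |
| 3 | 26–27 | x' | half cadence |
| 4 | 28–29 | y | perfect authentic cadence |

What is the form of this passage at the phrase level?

parallel double period

Four phrases in two halves: the first half (mm. 22–25) ends with an imperfect authentic cadence, the second (measures 26-29) with a perfect authentic cadence — a large antecedent–consequent pair, i.e. a double period.
Phrase 3 begins with the same material as phrase 1, making it parallel.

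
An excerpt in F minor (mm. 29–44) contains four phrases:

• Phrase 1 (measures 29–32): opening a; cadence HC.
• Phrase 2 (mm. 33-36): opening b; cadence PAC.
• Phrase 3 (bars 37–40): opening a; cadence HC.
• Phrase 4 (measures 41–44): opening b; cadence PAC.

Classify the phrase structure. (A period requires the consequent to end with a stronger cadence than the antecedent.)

repeated period

The cadence pattern HC–PAC–HC–PAC is weak–strong twice, and phrases 3–4 restate phrases 1–2: a period heard twice, not a double period (which would end weakly at phrase 2).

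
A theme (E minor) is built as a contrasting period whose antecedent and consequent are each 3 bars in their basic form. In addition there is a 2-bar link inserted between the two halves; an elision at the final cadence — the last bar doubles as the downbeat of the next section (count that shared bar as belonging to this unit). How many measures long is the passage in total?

8 measures

Basic contrasting period: 3 + 3 = 6 bars.
6 (basic form) + 2 (link) = 8.
The elision shares a bar with the next section but does not change this unit's count.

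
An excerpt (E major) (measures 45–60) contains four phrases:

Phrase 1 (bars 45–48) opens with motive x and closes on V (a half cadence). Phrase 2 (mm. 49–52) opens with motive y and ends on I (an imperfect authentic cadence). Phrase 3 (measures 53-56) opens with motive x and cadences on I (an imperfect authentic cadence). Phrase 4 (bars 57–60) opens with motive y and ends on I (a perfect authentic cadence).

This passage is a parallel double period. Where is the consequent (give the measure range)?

In a double period the four phrases pair into a large antecedent (phrases 1–2, ending imperfect authentic cadence) and a large consequent (phrases 3–4, ending perfect authentic cadence). The consequent spans mm. 53–60.

measures 53–60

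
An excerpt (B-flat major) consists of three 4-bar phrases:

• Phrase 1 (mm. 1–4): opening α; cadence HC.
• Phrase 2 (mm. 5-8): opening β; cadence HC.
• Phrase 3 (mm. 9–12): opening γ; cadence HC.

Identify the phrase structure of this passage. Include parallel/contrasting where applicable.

phrase group

The final phrase closes with a half cadence, which is not stronger than the preceding half cadence; the 3 phrases lack an overall antecedent–consequent design and so form a phrase group.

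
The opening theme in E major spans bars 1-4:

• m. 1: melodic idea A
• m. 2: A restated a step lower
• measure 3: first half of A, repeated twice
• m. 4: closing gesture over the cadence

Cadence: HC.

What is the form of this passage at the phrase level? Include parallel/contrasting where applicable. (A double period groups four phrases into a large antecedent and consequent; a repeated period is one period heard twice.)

sentence

Basic idea (measure 1) + its repetition (measure 2) form the presentation; fragmentation and cadence (measures 3–4) form the continuation — the 4-bar whole is a sentence.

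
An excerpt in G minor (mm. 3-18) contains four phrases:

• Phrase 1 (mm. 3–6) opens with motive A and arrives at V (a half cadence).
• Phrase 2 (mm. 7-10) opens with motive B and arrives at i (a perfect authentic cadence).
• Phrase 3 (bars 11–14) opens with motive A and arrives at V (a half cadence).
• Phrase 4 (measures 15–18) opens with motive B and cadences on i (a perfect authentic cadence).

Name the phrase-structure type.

repeated period

The cadence pattern HC–PAC–HC–PAC is weak–strong twice, and phrases 3–4 restate phrases 1–2: a period heard twice, not a double period (which would end weakly at phrase 2).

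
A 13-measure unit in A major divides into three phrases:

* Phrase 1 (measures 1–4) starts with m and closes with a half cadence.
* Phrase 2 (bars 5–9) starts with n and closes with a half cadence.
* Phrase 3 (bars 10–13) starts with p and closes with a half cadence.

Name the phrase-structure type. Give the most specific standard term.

phrase group

The final phrase closes with a half cadence, which is not stronger than the preceding half cadence; the 3 phrases lack an overall antecedent–consequent design and so form a phrase group.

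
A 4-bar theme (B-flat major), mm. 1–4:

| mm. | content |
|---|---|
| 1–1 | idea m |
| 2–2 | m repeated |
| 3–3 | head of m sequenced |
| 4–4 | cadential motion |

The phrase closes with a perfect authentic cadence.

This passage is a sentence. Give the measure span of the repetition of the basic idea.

The presentation of a sentence is the basic idea (m. 1) plus its repetition (measure 2); the repetition of the basic idea is therefore bar 2.

measures 2–2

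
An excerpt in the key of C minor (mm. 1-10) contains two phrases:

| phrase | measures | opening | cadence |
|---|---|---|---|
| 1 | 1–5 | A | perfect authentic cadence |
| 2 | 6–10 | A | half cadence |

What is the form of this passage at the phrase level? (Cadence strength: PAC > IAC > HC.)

The second phrase closes with a half cadence, which is not stronger than the first phrase's perfect authentic cadence; without a weak→strong cadential pair there is no antecedent–consequent relationship, so this is a phrase group rather than a period.

phrase group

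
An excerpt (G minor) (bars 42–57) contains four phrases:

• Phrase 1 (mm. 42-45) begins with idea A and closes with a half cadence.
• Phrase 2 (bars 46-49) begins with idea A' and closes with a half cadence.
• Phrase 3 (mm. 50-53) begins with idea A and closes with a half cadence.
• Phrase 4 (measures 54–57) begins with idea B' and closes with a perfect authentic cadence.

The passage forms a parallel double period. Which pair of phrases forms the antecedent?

In a double period the first pair of phrases (ending half cadence) is the large antecedent and the second pair (ending perfect authentic cadence) is the large consequent; the antecedent is phrases 1 and 2.

phrases 1 and 2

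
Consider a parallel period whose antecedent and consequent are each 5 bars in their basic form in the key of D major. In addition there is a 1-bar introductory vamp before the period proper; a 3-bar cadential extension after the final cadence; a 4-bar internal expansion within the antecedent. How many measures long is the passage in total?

Basic parallel period: 5 + 5 = 10 bars.
10 (basic form) + 1 (introduction) + 3 (cadential extension) + 4 (internal expansion) = 18.

18 measures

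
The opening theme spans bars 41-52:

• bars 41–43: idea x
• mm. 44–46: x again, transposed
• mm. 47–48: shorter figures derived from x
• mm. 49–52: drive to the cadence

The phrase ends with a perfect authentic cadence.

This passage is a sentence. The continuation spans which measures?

After the presentation (bars 41–46), the continuation covers the fragmentation through the cadence: mm. 47-52.

measures 47–52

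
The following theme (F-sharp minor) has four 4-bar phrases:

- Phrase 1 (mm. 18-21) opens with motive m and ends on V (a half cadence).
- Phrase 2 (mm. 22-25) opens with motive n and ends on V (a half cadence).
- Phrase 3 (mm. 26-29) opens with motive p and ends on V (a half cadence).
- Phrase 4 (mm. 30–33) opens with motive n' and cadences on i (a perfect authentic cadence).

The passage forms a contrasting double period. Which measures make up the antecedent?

In a double period the first pair of phrases (ending half cadence) is the large antecedent and the second pair (ending perfect authentic cadence) is the large consequent; the antecedent is measures 18–25.

measures 18–25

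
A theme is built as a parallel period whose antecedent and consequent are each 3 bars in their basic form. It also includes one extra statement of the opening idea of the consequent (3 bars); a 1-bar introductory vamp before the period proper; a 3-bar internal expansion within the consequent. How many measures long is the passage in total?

13 measures

Basic parallel period: 3 + 3 = 6 bars.
6 (basic form) + 3 (extra statement) + 1 (introduction) + 3 (internal expansion) = 13.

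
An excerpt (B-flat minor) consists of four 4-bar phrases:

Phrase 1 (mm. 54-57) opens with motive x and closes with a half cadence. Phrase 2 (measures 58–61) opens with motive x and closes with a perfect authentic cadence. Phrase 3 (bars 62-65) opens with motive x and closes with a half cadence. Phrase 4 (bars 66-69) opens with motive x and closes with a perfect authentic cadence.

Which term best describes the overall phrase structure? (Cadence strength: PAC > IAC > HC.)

The cadence pattern HC–PAC–HC–PAC is weak–strong twice, and phrases 3–4 restate phrases 1–2: a period heard twice, not a double period (which would end weakly at phrase 2).

repeated period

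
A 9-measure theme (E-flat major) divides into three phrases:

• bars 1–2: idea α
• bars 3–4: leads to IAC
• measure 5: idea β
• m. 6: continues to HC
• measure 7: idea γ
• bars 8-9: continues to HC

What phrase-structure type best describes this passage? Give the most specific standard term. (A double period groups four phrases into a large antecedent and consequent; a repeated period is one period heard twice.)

phrase group

The final phrase closes with a half cadence, which is not stronger than the preceding half cadence; the 3 phrases lack an overall antecedent–consequent design and so form a phrase group.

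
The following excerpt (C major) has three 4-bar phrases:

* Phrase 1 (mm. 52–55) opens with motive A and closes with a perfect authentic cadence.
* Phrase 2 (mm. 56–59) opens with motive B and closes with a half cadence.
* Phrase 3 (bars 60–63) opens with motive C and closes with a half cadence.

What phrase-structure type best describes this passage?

The final phrase closes with a half cadence, which is not stronger than the preceding half cadence; the 3 phrases lack an overall antecedent–consequent design and so form a phrase group.

phrase group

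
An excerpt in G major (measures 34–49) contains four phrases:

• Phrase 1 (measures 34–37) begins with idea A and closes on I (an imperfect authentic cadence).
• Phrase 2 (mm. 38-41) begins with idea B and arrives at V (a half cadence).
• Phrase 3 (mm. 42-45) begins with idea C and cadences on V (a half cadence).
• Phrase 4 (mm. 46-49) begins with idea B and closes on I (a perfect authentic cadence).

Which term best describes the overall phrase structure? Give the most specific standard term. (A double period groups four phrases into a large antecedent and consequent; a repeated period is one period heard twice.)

Four phrases in two halves: the first half (mm. 34–41) ends with a half cadence, the second (measures 42–49) with a perfect authentic cadence — a large antecedent–consequent pair, i.e. a double period.
Phrase 3 begins with different material from phrase 1, making it contrasting.

contrasting double period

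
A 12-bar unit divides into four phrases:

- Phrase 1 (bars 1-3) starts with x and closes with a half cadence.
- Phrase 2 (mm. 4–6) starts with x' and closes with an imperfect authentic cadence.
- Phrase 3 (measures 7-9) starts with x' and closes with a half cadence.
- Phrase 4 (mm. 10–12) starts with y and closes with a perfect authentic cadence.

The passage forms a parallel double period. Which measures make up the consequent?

In a double period the first pair of phrases (ending imperfect authentic cadence) is the large antecedent and the second pair (ending perfect authentic cadence) is the large consequent; the consequent is measures 7–12.

measures 7–12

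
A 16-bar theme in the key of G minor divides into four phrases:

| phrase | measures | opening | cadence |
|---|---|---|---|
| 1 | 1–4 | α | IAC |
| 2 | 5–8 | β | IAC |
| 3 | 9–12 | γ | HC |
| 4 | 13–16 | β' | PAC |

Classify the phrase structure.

contrasting double period

Four phrases in two halves: the first half (mm. 1–8) ends with an imperfect authentic cadence, the second (bars 9–16) with a perfect authentic cadence — a large antecedent–consequent pair, i.e. a double period.
Phrase 3 begins with different material from phrase 1, making it contrasting.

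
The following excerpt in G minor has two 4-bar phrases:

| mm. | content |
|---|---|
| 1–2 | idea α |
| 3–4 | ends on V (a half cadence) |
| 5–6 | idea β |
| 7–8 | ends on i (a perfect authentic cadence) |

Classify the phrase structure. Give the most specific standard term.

Phrase 1 ends with a half cadence (weaker) and phrase 2 with a perfect authentic cadence (stronger): antecedent + consequent = a period.
The two phrases open with different material (α / β), so the period is contrasting.

contrasting period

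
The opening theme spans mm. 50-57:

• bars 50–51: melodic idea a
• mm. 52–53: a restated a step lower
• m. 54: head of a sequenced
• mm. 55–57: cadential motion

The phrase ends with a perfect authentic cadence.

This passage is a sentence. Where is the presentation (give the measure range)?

measures 50–53

The presentation of a sentence is the basic idea (mm. 50–51) plus its repetition (measures 52–53); the presentation is therefore bars 50–53.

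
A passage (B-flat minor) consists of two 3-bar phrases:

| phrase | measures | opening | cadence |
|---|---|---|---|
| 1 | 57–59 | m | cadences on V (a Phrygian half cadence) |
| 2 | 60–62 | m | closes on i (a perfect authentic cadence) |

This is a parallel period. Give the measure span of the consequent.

measures 60–62

The phrase ending with the weaker cadence (Phrygian half cadence) is the antecedent; the one ending more conclusively (perfect authentic cadence) is the consequent. The consequent is measures 60–62.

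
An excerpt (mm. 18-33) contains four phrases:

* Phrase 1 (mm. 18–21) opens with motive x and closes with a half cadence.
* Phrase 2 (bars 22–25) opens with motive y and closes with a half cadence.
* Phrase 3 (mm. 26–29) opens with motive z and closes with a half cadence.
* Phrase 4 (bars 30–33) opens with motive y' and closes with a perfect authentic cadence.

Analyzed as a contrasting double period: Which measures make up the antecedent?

measures 18–25

In a double period the four phrases pair into a large antecedent (phrases 1–2, ending half cadence) and a large consequent (phrases 3–4, ending perfect authentic cadence). The antecedent spans mm. 18–25.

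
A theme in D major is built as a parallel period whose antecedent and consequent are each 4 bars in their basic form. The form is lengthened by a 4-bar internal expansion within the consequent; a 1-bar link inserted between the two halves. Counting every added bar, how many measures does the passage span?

13 measures

Basic parallel period: 4 + 4 = 8 bars.
8 (basic form) + 4 (internal expansion) + 1 (link) = 13.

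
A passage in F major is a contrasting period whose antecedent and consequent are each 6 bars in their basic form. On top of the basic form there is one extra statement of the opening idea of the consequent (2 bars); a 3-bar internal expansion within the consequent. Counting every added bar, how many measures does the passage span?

17 measures

Basic contrasting period: 6 + 6 = 12 bars.
12 (basic form) + 2 (extra statement) + 3 (internal expansion) = 17.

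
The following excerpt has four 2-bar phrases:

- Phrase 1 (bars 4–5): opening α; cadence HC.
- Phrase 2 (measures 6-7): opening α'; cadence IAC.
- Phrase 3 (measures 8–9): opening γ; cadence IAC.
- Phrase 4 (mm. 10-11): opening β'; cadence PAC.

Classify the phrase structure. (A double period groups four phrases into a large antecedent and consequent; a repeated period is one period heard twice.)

Four phrases in two halves: the first half (measures 4–7) ends with an imperfect authentic cadence, the second (measures 8-11) with a perfect authentic cadence — a large antecedent–consequent pair, i.e. a double period.
Phrase 3 begins with different material from phrase 1, making it contrasting.

contrasting double period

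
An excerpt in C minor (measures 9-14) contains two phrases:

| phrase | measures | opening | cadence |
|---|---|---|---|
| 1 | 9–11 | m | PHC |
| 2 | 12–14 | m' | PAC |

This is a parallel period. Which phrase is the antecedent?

phrase 1

The phrase ending with the weaker cadence (Phrygian half cadence) is the antecedent; the one ending more conclusively (perfect authentic cadence) is the consequent. The antecedent is phrase 1.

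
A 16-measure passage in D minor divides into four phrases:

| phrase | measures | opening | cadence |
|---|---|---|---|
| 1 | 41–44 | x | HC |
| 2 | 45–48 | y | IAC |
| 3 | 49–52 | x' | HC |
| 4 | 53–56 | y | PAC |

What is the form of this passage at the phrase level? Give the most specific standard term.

Four phrases in two halves: the first half (bars 41-48) ends with an imperfect authentic cadence, the second (mm. 49-56) with a perfect authentic cadence — a large antecedent–consequent pair, i.e. a double period.
Phrase 3 begins with the same material as phrase 1, making it parallel.

parallel double period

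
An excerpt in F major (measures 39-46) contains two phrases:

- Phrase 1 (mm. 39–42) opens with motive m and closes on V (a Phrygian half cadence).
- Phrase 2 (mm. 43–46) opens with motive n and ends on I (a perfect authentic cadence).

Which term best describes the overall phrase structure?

Phrase 1 ends with a Phrygian half cadence (weaker) and phrase 2 with a perfect authentic cadence (stronger): antecedent + consequent = a period.
The two phrases open with different material (m / n), so the period is contrasting.

contrasting period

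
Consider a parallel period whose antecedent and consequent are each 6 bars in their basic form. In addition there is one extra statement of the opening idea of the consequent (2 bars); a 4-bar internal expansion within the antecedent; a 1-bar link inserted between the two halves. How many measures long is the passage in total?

19 measures

Basic parallel period: 6 + 6 = 12 bars.
12 (basic form) + 2 (extra statement) + 4 (internal expansion) + 1 (link) = 19.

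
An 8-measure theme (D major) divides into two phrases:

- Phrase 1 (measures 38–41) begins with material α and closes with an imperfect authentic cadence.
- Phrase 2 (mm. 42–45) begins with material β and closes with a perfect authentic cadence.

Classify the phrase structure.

contrasting period

Phrase 1 ends with an imperfect authentic cadence (weaker) and phrase 2 with a perfect authentic cadence (stronger): antecedent + consequent = a period.
The two phrases open with different material (α / β), so the period is contrasting.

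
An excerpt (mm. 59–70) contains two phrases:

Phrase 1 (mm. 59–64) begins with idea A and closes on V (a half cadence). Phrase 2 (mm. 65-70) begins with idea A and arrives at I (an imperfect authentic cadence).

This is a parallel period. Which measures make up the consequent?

The phrase ending with the weaker cadence (half cadence) is the antecedent; the one ending more conclusively (imperfect authentic cadence) is the consequent. The consequent is measures 65–70.

measures 65–70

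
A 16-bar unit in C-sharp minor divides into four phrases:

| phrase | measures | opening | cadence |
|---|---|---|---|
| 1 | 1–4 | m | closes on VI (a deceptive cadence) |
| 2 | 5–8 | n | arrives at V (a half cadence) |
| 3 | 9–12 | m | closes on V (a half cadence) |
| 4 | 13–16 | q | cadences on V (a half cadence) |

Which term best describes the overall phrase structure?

Phrase 4 ends with a half cadence, no stronger than phrase 2's half cadence, so the four phrases do not form a double period; nor do phrases 3–4 duplicate 1–2, so it is not a repeated period. With no phrase reaching a conclusive cadence, the passage is a phrase group.

phrase group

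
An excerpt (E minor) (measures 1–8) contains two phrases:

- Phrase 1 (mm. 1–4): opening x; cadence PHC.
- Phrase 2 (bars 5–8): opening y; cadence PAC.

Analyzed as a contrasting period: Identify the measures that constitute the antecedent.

The antecedent is the phrase ending with the weaker cadence (Phrygian half cadence, phrase 1) and the consequent the one ending more conclusively (perfect authentic cadence, phrase 2); the antecedent is mm. 1–4.

measures 1–4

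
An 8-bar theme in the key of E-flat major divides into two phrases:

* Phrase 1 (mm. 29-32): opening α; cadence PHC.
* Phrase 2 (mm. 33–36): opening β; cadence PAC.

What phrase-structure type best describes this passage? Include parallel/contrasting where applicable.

contrasting period

Phrase 1 ends with a Phrygian half cadence (weaker) and phrase 2 with a perfect authentic cadence (stronger): antecedent + consequent = a period.
The two phrases open with different material (α / β), so the period is contrasting.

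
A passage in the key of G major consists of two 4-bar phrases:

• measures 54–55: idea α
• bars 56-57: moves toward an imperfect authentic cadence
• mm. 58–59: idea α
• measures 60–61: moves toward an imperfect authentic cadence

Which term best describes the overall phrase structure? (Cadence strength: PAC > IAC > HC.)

Both phrases have the same opening (α) and the same cadence (imperfect authentic cadence): the second is a restatement, not a consequent, so this is a repeated phrase rather than a period.

repeated phrase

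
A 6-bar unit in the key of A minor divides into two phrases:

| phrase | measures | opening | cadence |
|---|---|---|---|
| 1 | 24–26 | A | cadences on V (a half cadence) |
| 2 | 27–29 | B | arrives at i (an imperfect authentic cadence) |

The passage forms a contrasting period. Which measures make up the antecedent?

measures 24–26

The antecedent is the phrase ending with the weaker cadence (half cadence, phrase 1) and the consequent the one ending more conclusively (imperfect authentic cadence, phrase 2); the antecedent is mm. 24–26.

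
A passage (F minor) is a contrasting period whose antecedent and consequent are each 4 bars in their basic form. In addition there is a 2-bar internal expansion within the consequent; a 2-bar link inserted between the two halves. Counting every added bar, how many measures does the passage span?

12 measures

Basic contrasting period: 4 + 4 = 8 bars.
8 (basic form) + 2 (internal expansion) + 2 (link) = 12.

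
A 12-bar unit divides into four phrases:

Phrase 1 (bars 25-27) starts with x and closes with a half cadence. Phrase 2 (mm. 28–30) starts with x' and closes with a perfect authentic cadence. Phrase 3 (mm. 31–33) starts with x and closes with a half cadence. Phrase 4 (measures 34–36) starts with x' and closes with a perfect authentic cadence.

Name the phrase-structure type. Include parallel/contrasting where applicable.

repeated period

The cadence pattern HC–PAC–HC–PAC is weak–strong twice, and phrases 3–4 restate phrases 1–2: a period heard twice, not a double period (which would end weakly at phrase 2).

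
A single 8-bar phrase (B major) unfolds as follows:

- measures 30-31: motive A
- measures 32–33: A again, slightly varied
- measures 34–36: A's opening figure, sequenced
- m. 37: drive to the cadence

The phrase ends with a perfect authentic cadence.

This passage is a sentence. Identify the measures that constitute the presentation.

The presentation of a sentence is the basic idea (bars 30-31) plus its repetition (mm. 32-33); the presentation is therefore mm. 30–33.

measures 30–33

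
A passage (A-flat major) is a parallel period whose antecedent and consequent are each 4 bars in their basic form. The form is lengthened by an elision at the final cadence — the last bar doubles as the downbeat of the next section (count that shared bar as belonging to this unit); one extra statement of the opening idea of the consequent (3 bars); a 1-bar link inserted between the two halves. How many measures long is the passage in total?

Basic parallel period: 4 + 4 = 8 bars.
8 (basic form) + 3 (extra statement) + 1 (link) = 12.
The elision shares a bar with the next section but does not change this unit's count.

12 measures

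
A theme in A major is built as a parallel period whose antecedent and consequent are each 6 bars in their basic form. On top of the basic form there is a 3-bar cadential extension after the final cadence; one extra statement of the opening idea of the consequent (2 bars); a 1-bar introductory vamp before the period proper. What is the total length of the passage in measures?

Basic parallel period: 6 + 6 = 12 bars.
12 (basic form) + 3 (cadential extension) + 2 (extra statement) + 1 (introduction) = 18.

18 measures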